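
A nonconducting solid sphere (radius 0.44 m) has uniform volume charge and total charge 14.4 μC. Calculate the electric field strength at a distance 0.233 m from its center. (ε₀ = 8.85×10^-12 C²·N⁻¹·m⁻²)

|E| ≈ 3.54e5 N/C

Take a concentric spherical Gaussian surface of radius r = 0.233 m (r < R).
Only the charge within r is enclosed: Q_enc = Q·(r/R)³ = (14.4 μC)·(0.233 m/0.44 m)³ = 2.138e-6 C.
Gauss's law: E·4πr² = Q_enc/ε₀.
E = |Q_enc|/(4πε₀r²) = (2.138×10^-6)/(4π·8.85×10^-12·(0.233)²) = 3.54×10^5 N/C.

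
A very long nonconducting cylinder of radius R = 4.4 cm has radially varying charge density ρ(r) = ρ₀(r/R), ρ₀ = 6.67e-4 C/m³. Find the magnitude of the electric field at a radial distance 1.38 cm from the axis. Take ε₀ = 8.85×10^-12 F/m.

|E| = 1.09×10^5 N/C

Take a coaxial cylindrical Gaussian surface of radius r = 1.38 cm and length L (r < R).
Integrating ρ over the cross-section to radius r: λ_enc = (2πρ₀/R) ∫₀^r r'^2 dr' = 2πρ₀ r^3/(3·R) = 8.344×10^-8 C/m.
By Gauss's law (flux through the curved wall only), E·2πrL = λ_enc L/ε₀.
E = |λ_enc|/(2πε₀r) = (8.344e-8)/(2π·8.85×10^-12·0.0138) = 1.09×10^5 N/C.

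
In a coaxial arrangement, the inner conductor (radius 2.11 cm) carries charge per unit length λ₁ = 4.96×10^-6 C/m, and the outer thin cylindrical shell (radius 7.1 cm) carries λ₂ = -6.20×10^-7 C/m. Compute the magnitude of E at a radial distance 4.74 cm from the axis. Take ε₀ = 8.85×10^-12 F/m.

Coaxial Gaussian cylinder, radius r = 4.74 cm, length L (between the conductors, 2.11 cm < r < 7.1 cm).
The shell at 7.1 cm lies outside the Gaussian surface, so λ_enc = λ₁ = 4.96e-6 C/m.
Since E is radial and uniform over the curved surface, Φ = E·2πrL = Q_enc/ε₀ = λ_enc L/ε₀.
E = |λ_enc|/(2πε₀r) = (4.96×10^-6)/(2π·8.85×10^-12·0.0474) = 1.88×10^6 N/C.

1.88×10^6 V/m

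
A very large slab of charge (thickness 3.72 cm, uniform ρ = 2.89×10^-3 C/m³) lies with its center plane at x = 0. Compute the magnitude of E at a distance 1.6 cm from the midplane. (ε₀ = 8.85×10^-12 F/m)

5.22e6 N/C

By symmetry E is perpendicular to the slab. A Gaussian pillbox from −1.6 cm to +1.6 cm (face area A) lies entirely within the slab.
Q_enc = ρ·(2x)·A and flux = 2EA, so 2EA = 2ρxA/ε₀ ⇒ E = |ρ|x/ε₀.
E = (2.89×10^-3)(0.016)/(8.85×10^-12) = 5.22×10^6 N/C.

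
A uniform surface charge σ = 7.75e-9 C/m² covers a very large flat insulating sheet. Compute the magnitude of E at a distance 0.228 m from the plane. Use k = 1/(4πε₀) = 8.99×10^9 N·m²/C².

The symmetry is planar: E is normal to the sheet and the same magnitude on both sides. Take a pillbox straddling the sheet with end-cap area A.
Flux Φ = 2EA and Q_enc = σA, so 2EA = σA/ε₀ ⇒ E = |σ|/(2ε₀), independent of distance.
E = 2πk|σ| = 2π(8.99×10^9)(7.75×10^-9) = 438 N/C.

|E| = 438 V/m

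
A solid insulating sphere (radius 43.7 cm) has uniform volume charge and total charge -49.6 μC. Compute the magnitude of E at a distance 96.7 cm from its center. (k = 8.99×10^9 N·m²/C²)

Use a concentric Gaussian sphere at r = 96.7 cm (r > R, so the entire charge is enclosed).
Q_enc = -49.6 μC = -4.96×10^-5 C.
Since E is radial and uniform over the Gaussian sphere, Φ = E·4πr² = Q_enc/ε₀.
E = k|Q_enc|/r² = (8.99×10^9)(4.96e-5)/(0.967)² = 4.77×10^5 N/C.

|E| ≈ 4.77×10^5 N/C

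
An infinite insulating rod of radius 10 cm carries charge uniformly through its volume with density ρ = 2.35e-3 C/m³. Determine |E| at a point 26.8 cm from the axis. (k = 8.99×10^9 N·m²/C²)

Coaxial Gaussian cylinder, radius r = 26.8 cm, length L (r > 10 cm, full cross-section enclosed).
λ_enc = ρ·πR² = (2.35e-3)π(0.1)² = 7.383e-5 C/m.
Gauss's law: E·2πrL = λ_enc L/ε₀.
E = 2k|λ_enc|/r = 2(8.99×10^9)(7.383×10^-5)/(0.268) = 4.95×10^6 N/C.

|E| ≈ 4.95e6 V/m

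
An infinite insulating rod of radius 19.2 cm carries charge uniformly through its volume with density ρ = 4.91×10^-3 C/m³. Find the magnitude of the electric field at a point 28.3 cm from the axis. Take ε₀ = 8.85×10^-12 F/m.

E ≈ 3.61×10^7 V/m

Take a coaxial cylindrical Gaussian surface of radius r = 28.3 cm and length L (r > 19.2 cm, full cross-section enclosed).
λ_enc = ρ·πR² = (4.91×10^-3)π(0.192)² = 5.686×10^-4 C/m.
Since E is radial and uniform over the curved surface, Φ = E·2πrL = Q_enc/ε₀ = λ_enc L/ε₀.
E = |λ_enc|/(2πε₀r) = (5.686e-4)/(2π·8.85×10^-12·0.283) = 3.61×10^7 N/C.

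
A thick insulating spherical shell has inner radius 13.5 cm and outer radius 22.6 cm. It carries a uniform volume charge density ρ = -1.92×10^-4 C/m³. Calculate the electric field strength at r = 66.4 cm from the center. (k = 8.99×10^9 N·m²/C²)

E = 1.49e5 V/m

By spherical symmetry E is radial; choose a Gaussian sphere of radius r = 66.4 cm (r > 22.6 cm, enclosing the whole shell).
Q_enc = ρ·(4π/3)(b³ − a³) = (-1.92×10^-4)·(4π/3)·((0.226)³ − (0.135)³) = -7.305×10^-6 C.
Since E is radial and uniform over the Gaussian sphere, Φ = E·4πr² = Q_enc/ε₀.
E = k|Q_enc|/r² = (8.99×10^9)(7.305×10^-6)/(0.664)² = 1.49e5 N/C.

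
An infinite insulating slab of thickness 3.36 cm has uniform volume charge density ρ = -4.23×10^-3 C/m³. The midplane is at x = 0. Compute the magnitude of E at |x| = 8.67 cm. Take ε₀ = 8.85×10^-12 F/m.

The point |x| = 8.67 cm lies outside the slab (half-thickness 0.0168 m). A symmetric pillbox spanning the full slab encloses Q_enc = ρ·d·A.
Flux = 2EA ⇒ E = |ρ|d/(2ε₀), independent of distance outside.
E = (4.23×10^-3)(0.0336)/(2·8.85×10^-12) = 8.03e6 N/C.

E ≈ 8.03×10^6 N/C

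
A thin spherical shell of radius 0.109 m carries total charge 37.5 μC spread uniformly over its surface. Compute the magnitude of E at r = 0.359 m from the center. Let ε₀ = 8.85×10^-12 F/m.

2.62×10^6 V/m

Use a concentric Gaussian sphere at r = 0.359 m (r > 0.109 m).
The entire shell is enclosed: Q_enc = 3.75×10^-5 C.
Applying ∮E·dA = Q_enc/ε₀ with Φ = E(4πr²):
E = |Q_enc|/(4πε₀r²) = (3.75×10^-5)/(4π·8.85×10^-12·(0.359)²) = 2.62e6 N/C.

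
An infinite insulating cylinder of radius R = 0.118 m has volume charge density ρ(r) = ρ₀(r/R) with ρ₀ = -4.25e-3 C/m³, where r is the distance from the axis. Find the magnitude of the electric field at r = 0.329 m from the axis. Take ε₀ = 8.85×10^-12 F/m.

|E| = 6.77×10^6 N/C

By cylindrical symmetry E is radial; use a coaxial Gaussian cylinder of radius 0.329 m and length L (r > R, full charge per length enclosed).
λ_enc = 2π ∫₀^R ρ₀(r'/R)^1 r' dr' = 2πρ₀R²/3 = -1.239×10^-4 C/m.
Gauss's law: E·2πrL = λ_enc L/ε₀.
E = |λ_enc|/(2πε₀r) = (1.239×10^-4)/(2π·8.85×10^-12·0.329) = 6.77×10^6 N/C.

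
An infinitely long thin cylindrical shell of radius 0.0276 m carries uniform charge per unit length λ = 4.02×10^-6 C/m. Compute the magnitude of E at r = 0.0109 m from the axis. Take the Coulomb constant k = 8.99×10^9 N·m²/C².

By cylindrical symmetry E is radial; use a coaxial Gaussian cylinder of radius 0.0109 m and length L (r < 0.0276 m, inside the shell).
No charge is enclosed, so Gauss's law gives E·2πrL = 0 ⇒ E = 0.

E = 0 (no enclosed charge)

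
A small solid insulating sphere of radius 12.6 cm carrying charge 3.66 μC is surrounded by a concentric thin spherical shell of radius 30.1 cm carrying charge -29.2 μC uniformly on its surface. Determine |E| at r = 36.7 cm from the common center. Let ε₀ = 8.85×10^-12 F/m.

Take a concentric spherical Gaussian surface of radius r = 36.7 cm (r > 30.1 cm, enclosing both).
Q_enc = (3.66 μC) + (-29.2 μC) = -2.554e-5 C.
Since E is radial and uniform over the Gaussian sphere, Φ = E·4πr² = Q_enc/ε₀.
E = |Q_enc|/(4πε₀r²) = (2.554×10^-5)/(4π·8.85×10^-12·(0.367)²) = 1.71×10^6 N/C.

|E| ≈ 1.71e6 N/C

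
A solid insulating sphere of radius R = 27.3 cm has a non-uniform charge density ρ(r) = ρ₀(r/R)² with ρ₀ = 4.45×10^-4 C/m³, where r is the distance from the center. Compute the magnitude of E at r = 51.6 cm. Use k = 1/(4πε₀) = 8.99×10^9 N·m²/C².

E ≈ 7.68×10^5 N/C

Use a concentric Gaussian sphere at r = 51.6 cm (r > R, all charge enclosed).
Q_enc = 4π ∫₀^R ρ₀(r'/R)^2 r'² dr' = 4πρ₀R³/5 = 2.276×10^-5 C.
Gauss's law: E·4πr² = Q_enc/ε₀.
E = k|Q_enc|/r² = (8.99×10^9)(2.276e-5)/(0.516)² = 7.68×10^5 N/C.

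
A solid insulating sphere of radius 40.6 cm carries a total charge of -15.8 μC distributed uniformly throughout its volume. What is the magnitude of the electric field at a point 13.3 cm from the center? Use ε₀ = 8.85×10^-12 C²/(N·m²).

|E| = 2.82×10^5 V/m

Symmetry ⇒ E = E(r) r̂. Gaussian sphere of radius r = 13.3 cm (r < R).
Only the charge within r is enclosed: Q_enc = Q·(r/R)³ = (-15.8 μC)·(13.3 cm/40.6 cm)³ = -5.554×10^-7 C.
By Gauss's law, ∮E·dA = E·4πr² = Q_enc/ε₀.
E = |Q_enc|/(4πε₀r²) = (5.554×10^-7)/(4π·8.85×10^-12·(0.133)²) = 2.82e5 N/C.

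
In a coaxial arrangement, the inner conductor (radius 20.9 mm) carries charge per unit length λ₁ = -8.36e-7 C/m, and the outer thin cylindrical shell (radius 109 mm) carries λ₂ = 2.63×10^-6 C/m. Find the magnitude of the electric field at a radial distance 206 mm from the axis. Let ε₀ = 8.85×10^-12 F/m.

Take a coaxial cylindrical Gaussian surface of radius r = 206 mm and length L (r > 109 mm, enclosing both).
λ_enc = λ₁ + λ₂ = (-8.36×10^-7) + (2.63×10^-6) = 1.794×10^-6 C/m.
By Gauss's law (flux through the curved wall only), E·2πrL = λ_enc L/ε₀.
E = |λ_enc|/(2πε₀r) = (1.794×10^-6)/(2π·8.85×10^-12·0.206) = 1.57e5 N/C.

E ≈ 1.57e5 V/m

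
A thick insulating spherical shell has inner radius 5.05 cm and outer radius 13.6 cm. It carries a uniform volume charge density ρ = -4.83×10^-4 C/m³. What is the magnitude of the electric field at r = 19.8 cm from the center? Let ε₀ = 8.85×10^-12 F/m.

E ≈ 1.11×10^6 N/C

Use a concentric Gaussian sphere at r = 19.8 cm (r > 13.6 cm, enclosing the whole shell).
Q_enc = ρ·(4π/3)(b³ − a³) = (-4.83×10^-4)·(4π/3)·((0.136)³ − (0.0505)³) = -4.829×10^-6 C.
By Gauss's law, ∮E·dA = E·4πr² = Q_enc/ε₀.
E = |Q_enc|/(4πε₀r²) = (4.829×10^-6)/(4π·8.85×10^-12·(0.198)²) = 1.11×10^6 N/C.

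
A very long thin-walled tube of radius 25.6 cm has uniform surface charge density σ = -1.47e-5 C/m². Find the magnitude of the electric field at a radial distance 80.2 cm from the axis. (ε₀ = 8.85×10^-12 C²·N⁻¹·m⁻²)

Coaxial Gaussian cylinder, radius r = 80.2 cm, length L (r > 25.6 cm).
The whole shell is enclosed: λ_enc = σ·2πR = (-1.47×10^-5)·2π·(0.256) = -2.364e-5 C/m.
Gauss's law: E·2πrL = λ_enc L/ε₀.
E = |λ_enc|/(2πε₀r) = (2.364e-5)/(2π·8.85×10^-12·0.802) = 5.30×10^5 N/C.

|E| ≈ 5.30×10^5 V/m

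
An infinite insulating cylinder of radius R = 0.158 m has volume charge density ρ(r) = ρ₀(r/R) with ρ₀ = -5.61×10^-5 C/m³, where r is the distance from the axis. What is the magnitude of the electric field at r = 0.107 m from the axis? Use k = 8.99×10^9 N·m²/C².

|E| ≈ 1.53×10^5 N/C

Coaxial Gaussian cylinder, radius r = 0.107 m, length L (r < R).
λ_enc = ∫₀^r ρ(r')·2πr' dr' = (2πρ₀/R)·r^3/3 = -9.11×10^-7 C/m.
By Gauss's law (flux through the curved wall only), E·2πrL = λ_enc L/ε₀.
E = 2k|λ_enc|/r = 2(8.99×10^9)(9.11×10^-7)/(0.107) = 1.53×10^5 N/C.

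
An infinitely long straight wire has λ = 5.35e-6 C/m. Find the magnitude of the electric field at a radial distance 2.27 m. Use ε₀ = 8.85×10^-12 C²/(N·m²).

|E| = 4.24×10^4 N/C

Take a coaxial cylindrical Gaussian surface of radius r = 2.27 m and length L.
Q_enc = λL, so λ_enc = 5.35e-6 C/m.
Applying ∮E·dA = Q_enc/ε₀ with the end caps contributing no flux:
E = |λ_enc|/(2πε₀r) = (5.35e-6)/(2π·8.85×10^-12·2.27) = 4.24×10^4 N/C.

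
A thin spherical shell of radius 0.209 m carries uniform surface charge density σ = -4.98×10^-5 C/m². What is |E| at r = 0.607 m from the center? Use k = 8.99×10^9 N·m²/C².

|E| ≈ 6.67e5 N/C

Use a concentric Gaussian sphere at r = 0.607 m (r > 0.209 m).
The entire shell is enclosed: Q_enc = σ·4πR² = (-4.98e-5)·4π·(0.209)² = -2.734×10^-5 C.
Since E is radial and uniform over the Gaussian sphere, Φ = E·4πr² = Q_enc/ε₀.
E = k|Q_enc|/r² = (8.99×10^9)(2.734×10^-5)/(0.607)² = 6.67e5 N/C.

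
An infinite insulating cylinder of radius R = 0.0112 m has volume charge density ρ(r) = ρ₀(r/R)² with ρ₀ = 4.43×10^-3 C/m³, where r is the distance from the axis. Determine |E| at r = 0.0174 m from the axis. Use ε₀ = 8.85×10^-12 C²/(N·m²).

9.02×10^5 N/C

Coaxial Gaussian cylinder, radius r = 0.0174 m, length L (r > R, full charge per length enclosed).
λ_enc = 2π ∫₀^R ρ₀(r'/R)^2 r' dr' = 2πρ₀R²/4 = 8.729×10^-7 C/m.
By Gauss's law (flux through the curved wall only), E·2πrL = λ_enc L/ε₀.
E = |λ_enc|/(2πε₀r) = (8.729e-7)/(2π·8.85×10^-12·0.0174) = 9.02×10^5 N/C.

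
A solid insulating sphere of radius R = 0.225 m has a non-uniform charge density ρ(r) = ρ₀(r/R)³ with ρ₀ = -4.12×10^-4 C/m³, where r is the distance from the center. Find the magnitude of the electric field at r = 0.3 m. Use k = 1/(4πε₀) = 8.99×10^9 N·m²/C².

|E| = 9.82×10^5 V/m

Symmetry ⇒ E = E(r) r̂. Gaussian sphere of radius r = 0.3 m (r > R, all charge enclosed).
Q_enc = 4π ∫₀^R ρ₀(r'/R)^3 r'² dr' = 4πρ₀R³/6 = -9.829×10^-6 C.
By Gauss's law, ∮E·dA = E·4πr² = Q_enc/ε₀.
E = k|Q_enc|/r² = (8.99×10^9)(9.829e-6)/(0.3)² = 9.82×10^5 N/C.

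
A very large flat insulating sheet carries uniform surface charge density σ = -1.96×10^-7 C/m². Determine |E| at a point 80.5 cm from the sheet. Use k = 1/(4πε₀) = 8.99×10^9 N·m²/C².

1.11e4 N/C

The symmetry is planar: E is normal to the sheet and the same magnitude on both sides. Take a pillbox straddling the sheet with end-cap area A.
Flux Φ = 2EA and Q_enc = σA, so 2EA = σA/ε₀ ⇒ E = |σ|/(2ε₀), independent of distance.
E = 2πk|σ| = 2π(8.99×10^9)(1.96×10^-7) = 1.11e4 N/C.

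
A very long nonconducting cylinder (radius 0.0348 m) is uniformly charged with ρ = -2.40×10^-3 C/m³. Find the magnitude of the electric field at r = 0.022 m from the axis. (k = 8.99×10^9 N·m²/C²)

2.98×10^6 N/C

Choose a coaxial cylinder of radius r = 0.022 m (arbitrary length L) as the Gaussian surface (r < R).
Enclosed charge per unit length: λ_enc = ρ·πr² = (-2.40×10^-3)π(0.022)² = -3.649e-6 C/m.
Applying ∮E·dA = Q_enc/ε₀ with the end caps contributing no flux:
E = 2k|λ_enc|/r = 2(8.99×10^9)(3.649×10^-6)/(0.022) = 2.98×10^6 N/C.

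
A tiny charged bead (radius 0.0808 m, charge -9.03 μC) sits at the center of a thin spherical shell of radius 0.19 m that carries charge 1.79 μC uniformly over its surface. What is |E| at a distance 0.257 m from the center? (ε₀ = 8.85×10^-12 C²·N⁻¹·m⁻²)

Take a concentric spherical Gaussian surface of radius r = 0.257 m (r > 0.19 m, enclosing both).
Q_enc = (-9.03 μC) + (1.79 μC) = -7.24×10^-6 C.
Since E is radial and uniform over the Gaussian sphere, Φ = E·4πr² = Q_enc/ε₀.
E = |Q_enc|/(4πε₀r²) = (7.24e-6)/(4π·8.85×10^-12·(0.257)²) = 9.86×10^5 N/C.

E = 9.86e5 V/m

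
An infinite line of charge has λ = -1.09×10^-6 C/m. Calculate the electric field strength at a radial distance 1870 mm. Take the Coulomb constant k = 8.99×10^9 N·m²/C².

E = 1.05e4 V/m

Take a coaxial cylindrical Gaussian surface of radius r = 1870 mm and length L.
Q_enc = λL, so λ_enc = -1.09×10^-6 C/m.
By Gauss's law (flux through the curved wall only), E·2πrL = λ_enc L/ε₀.
E = 2k|λ_enc|/r = 2(8.99×10^9)(1.09e-6)/(1.87) = 1.05×10^4 N/C.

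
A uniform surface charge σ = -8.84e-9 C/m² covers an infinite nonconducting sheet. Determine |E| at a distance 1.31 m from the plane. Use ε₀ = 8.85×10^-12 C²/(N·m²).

The symmetry is planar: E is normal to the sheet and the same magnitude on both sides. Take a pillbox straddling the sheet with end-cap area A.
Only the two end caps contribute flux: Φ = 2EA. With Q_enc = σA, Gauss's law gives E = |σ|/(2ε₀).
E = |σ|/(2ε₀) = (8.84e-9)/(2·8.85×10^-12) = 499 N/C.

E ≈ 499 V/m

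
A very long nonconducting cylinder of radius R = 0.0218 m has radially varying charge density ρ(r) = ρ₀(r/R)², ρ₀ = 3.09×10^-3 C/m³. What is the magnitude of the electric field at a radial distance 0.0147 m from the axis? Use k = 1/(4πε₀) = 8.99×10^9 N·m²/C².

Choose a coaxial cylinder of radius r = 0.0147 m (arbitrary length L) as the Gaussian surface (r < R).
Integrating ρ over the cross-section to radius r: λ_enc = (2πρ₀/R²) ∫₀^r r'^3 dr' = 2πρ₀ r^4/(4·R²) = 4.769×10^-7 C/m.
Since E is radial and uniform over the curved surface, Φ = E·2πrL = Q_enc/ε₀ = λ_enc L/ε₀.
E = 2k|λ_enc|/r = 2(8.99×10^9)(4.769e-7)/(0.0147) = 5.83e5 N/C.

|E| ≈ 5.83×10^5 N/C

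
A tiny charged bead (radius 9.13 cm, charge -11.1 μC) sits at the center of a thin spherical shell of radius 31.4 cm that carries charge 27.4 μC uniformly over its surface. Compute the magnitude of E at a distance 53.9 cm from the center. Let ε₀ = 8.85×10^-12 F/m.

Symmetry ⇒ E = E(r) r̂. Gaussian sphere of radius r = 53.9 cm (r > 31.4 cm, enclosing both).
Q_enc = (-11.1 μC) + (27.4 μC) = 1.63×10^-5 C.
Since E is radial and uniform over the Gaussian sphere, Φ = E·4πr² = Q_enc/ε₀.
E = |Q_enc|/(4πε₀r²) = (1.63×10^-5)/(4π·8.85×10^-12·(0.539)²) = 5.04×10^5 N/C.

5.04×10^5 N/C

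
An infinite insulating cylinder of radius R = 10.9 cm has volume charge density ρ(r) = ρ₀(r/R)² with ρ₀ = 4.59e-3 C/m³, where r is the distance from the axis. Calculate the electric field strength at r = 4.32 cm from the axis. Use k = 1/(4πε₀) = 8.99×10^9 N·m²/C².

By cylindrical symmetry E is radial; use a coaxial Gaussian cylinder of radius 4.32 cm and length L (r < R).
λ_enc = ∫₀^r ρ(r')·2πr' dr' = (2πρ₀/R²)·r^4/4 = 2.114×10^-6 C/m.
Applying ∮E·dA = Q_enc/ε₀ with the end caps contributing no flux:
E = 2k|λ_enc|/r = 2(8.99×10^9)(2.114e-6)/(0.0432) = 8.80×10^5 N/C.

|E| = 8.80×10^5 N/C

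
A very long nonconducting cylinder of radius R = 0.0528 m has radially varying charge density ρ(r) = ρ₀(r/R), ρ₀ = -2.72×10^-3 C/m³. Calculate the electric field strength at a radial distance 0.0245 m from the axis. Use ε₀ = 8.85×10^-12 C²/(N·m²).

Take a coaxial cylindrical Gaussian surface of radius r = 0.0245 m and length L (r < R).
λ_enc = ∫₀^r ρ(r')·2πr' dr' = (2πρ₀/R)·r^3/3 = -1.587×10^-6 C/m.
Gauss's law: E·2πrL = λ_enc L/ε₀.
E = |λ_enc|/(2πε₀r) = (1.587e-6)/(2π·8.85×10^-12·0.0245) = 1.16×10^6 N/C.

|E| = 1.16×10^6 N/C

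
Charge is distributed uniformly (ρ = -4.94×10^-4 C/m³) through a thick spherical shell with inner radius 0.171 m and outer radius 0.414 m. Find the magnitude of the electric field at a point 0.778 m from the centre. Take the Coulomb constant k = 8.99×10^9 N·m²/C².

2.03×10^6 N/C

Symmetry ⇒ E = E(r) r̂. Gaussian sphere of radius r = 0.778 m (r > 0.414 m, enclosing the whole shell).
Q_enc = ρ·(4π/3)(b³ − a³) = (-4.94×10^-4)·(4π/3)·((0.414)³ − (0.171)³) = -1.365×10^-4 C.
Since E is radial and uniform over the Gaussian sphere, Φ = E·4πr² = Q_enc/ε₀.
E = k|Q_enc|/r² = (8.99×10^9)(1.365e-4)/(0.778)² = 2.03e6 N/C.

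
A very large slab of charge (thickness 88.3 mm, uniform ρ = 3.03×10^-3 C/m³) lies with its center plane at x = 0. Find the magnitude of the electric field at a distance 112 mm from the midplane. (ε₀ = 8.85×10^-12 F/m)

The point |x| = 112 mm lies outside the slab (half-thickness 0.04415 m). A symmetric pillbox spanning the full slab encloses Q_enc = ρ·d·A.
Flux = 2EA ⇒ E = |ρ|d/(2ε₀), independent of distance outside.
E = (3.03×10^-3)(0.0883)/(2·8.85×10^-12) = 1.51e7 N/C.

E ≈ 1.51e7 N/C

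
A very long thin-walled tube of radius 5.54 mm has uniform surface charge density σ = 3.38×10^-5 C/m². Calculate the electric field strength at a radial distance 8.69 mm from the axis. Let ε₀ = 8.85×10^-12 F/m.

By cylindrical symmetry E is radial; use a coaxial Gaussian cylinder of radius 8.69 mm and length L (r > 5.54 mm).
The whole shell is enclosed: λ_enc = σ·2πR = (3.38e-5)·2π·(0.00554) = 1.177×10^-6 C/m.
By Gauss's law (flux through the curved wall only), E·2πrL = λ_enc L/ε₀.
E = |λ_enc|/(2πε₀r) = (1.177e-6)/(2π·8.85×10^-12·0.00869) = 2.43e6 N/C.

|E| = 2.43e6 V/m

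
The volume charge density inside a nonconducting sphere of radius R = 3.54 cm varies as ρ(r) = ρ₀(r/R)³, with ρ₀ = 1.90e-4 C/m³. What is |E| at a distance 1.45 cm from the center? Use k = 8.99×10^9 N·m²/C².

Take a concentric spherical Gaussian surface of radius r = 1.45 cm (r < R).
Integrate the density: Q_enc = 4π ∫₀^r ρ₀(r'/R)^3 r'² dr' = 4πρ₀ r^6/(6·R³) = 8.337×10^-11 C.
Since E is radial and uniform over the Gaussian sphere, Φ = E·4πr² = Q_enc/ε₀.
E = k|Q_enc|/r² = (8.99×10^9)(8.337×10^-11)/(0.0145)² = 3.56×10^3 N/C.

E ≈ 3.56e3 N/C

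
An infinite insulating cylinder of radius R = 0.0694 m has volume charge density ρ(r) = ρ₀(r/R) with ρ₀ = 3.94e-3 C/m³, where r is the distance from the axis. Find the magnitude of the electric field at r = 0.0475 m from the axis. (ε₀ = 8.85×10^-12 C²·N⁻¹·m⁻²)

Coaxial Gaussian cylinder, radius r = 0.0475 m, length L (r < R).
λ_enc = ∫₀^r ρ(r')·2πr' dr' = (2πρ₀/R)·r^3/3 = 1.274e-5 C/m.
By Gauss's law (flux through the curved wall only), E·2πrL = λ_enc L/ε₀.
E = |λ_enc|/(2πε₀r) = (1.274×10^-5)/(2π·8.85×10^-12·0.0475) = 4.82×10^6 N/C.

4.82×10^6 V/m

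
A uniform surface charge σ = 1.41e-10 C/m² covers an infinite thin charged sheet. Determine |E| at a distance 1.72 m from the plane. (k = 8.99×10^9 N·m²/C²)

By planar symmetry E is perpendicular to the sheet and uniform; use a Gaussian pillbox with flat faces of area A on each side of the sheet.
Flux Φ = 2EA and Q_enc = σA, so 2EA = σA/ε₀ ⇒ E = |σ|/(2ε₀), independent of distance.
E = 2πk|σ| = 2π(8.99×10^9)(1.41×10^-10) = 7.96 N/C.

E ≈ 7.96 V/m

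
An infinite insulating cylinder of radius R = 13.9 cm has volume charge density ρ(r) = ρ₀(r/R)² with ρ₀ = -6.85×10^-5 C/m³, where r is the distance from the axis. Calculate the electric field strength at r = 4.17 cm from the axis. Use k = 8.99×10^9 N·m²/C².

Take a coaxial cylindrical Gaussian surface of radius r = 4.17 cm and length L (r < R).
λ_enc = ∫₀^r ρ(r')·2πr' dr' = (2πρ₀/R²)·r^4/4 = -1.684×10^-8 C/m.
Gauss's law: E·2πrL = λ_enc L/ε₀.
E = 2k|λ_enc|/r = 2(8.99×10^9)(1.684×10^-8)/(0.0417) = 7.26×10^3 N/C.

E = 7.26e3 V/m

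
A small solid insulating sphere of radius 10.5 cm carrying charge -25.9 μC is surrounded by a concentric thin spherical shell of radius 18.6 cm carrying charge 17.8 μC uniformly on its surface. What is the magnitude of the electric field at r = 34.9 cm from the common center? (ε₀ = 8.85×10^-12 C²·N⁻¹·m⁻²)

By spherical symmetry E is radial; choose a Gaussian sphere of radius r = 34.9 cm (r > 18.6 cm, enclosing both).
Q_enc = (-25.9 μC) + (17.8 μC) = -8.10e-6 C.
Applying ∮E·dA = Q_enc/ε₀ with Φ = E(4πr²):
E = |Q_enc|/(4πε₀r²) = (8.10e-6)/(4π·8.85×10^-12·(0.349)²) = 5.98e5 N/C.

|E| ≈ 5.98×10^5 V/m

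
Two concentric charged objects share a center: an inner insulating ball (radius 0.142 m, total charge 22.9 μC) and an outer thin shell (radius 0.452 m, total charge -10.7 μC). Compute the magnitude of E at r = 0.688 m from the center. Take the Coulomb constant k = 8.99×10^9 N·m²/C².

Use a concentric Gaussian sphere at r = 0.688 m (r > 0.452 m, enclosing both).
Q_enc = (22.9 μC) + (-10.7 μC) = 1.22×10^-5 C.
Since E is radial and uniform over the Gaussian sphere, Φ = E·4πr² = Q_enc/ε₀.
E = k|Q_enc|/r² = (8.99×10^9)(1.22×10^-5)/(0.688)² = 2.32e5 N/C.

E = 2.32e5 N/C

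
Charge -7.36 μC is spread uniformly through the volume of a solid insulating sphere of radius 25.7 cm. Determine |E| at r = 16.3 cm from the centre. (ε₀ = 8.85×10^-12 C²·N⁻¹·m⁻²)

E = 6.35×10^5 N/C

Symmetry ⇒ E = E(r) r̂. Gaussian sphere of radius r = 16.3 cm (r < R).
For a uniform sphere the enclosed fraction is (r/R)³, so Q_enc = (-7.36 μC)(0.163/0.257)³ = -1.878×10^-6 C.
Since E is radial and uniform over the Gaussian sphere, Φ = E·4πr² = Q_enc/ε₀.
E = |Q_enc|/(4πε₀r²) = (1.878e-6)/(4π·8.85×10^-12·(0.163)²) = 6.35×10^5 N/C.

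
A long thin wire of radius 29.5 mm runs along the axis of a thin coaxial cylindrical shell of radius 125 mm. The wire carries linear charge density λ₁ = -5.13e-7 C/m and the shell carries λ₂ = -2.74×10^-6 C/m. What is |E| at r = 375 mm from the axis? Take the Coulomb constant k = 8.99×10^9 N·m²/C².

E ≈ 1.56×10^5 V/m

Take a coaxial cylindrical Gaussian surface of radius r = 375 mm and length L (r > 125 mm, enclosing both).
λ_enc = λ₁ + λ₂ = (-5.13×10^-7) + (-2.74×10^-6) = -3.253×10^-6 C/m.
By Gauss's law (flux through the curved wall only), E·2πrL = λ_enc L/ε₀.
E = 2k|λ_enc|/r = 2(8.99×10^9)(3.253×10^-6)/(0.375) = 1.56×10^5 N/C.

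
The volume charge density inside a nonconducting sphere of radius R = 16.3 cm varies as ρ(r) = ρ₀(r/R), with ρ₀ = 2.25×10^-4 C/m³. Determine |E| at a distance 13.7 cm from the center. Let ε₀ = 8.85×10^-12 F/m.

Use a concentric Gaussian sphere at r = 13.7 cm (r < R).
Integrate the density: Q_enc = 4π ∫₀^r ρ₀(r'/R)^1 r'² dr' = 4πρ₀ r^4/(4·R) = 1.528e-6 C.
By Gauss's law, ∮E·dA = E·4πr² = Q_enc/ε₀.
E = |Q_enc|/(4πε₀r²) = (1.528×10^-6)/(4π·8.85×10^-12·(0.137)²) = 7.32×10^5 N/C.

7.32×10^5 N/C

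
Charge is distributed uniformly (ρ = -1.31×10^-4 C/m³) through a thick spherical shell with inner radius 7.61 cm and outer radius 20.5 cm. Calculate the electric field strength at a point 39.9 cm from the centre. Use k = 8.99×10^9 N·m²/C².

|E| = 2.53×10^5 V/m

Take a concentric spherical Gaussian surface of radius r = 39.9 cm (r > 20.5 cm, enclosing the whole shell).
Q_enc = ρ·(4π/3)(b³ − a³) = (-1.31e-4)·(4π/3)·((0.205)³ − (0.0761)³) = -4.486×10^-6 C.
By Gauss's law, ∮E·dA = E·4πr² = Q_enc/ε₀.
E = k|Q_enc|/r² = (8.99×10^9)(4.486×10^-6)/(0.399)² = 2.53×10^5 N/C.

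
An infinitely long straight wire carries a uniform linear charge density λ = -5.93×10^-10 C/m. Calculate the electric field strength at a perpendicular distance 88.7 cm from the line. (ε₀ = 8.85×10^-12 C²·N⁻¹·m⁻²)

12 V/m

By cylindrical symmetry E is radial; use a coaxial Gaussian cylinder of radius 88.7 cm and length L.
Q_enc = λL, so λ_enc = -5.93×10^-10 C/m.
Applying ∮E·dA = Q_enc/ε₀ with the end caps contributing no flux:
E = |λ_enc|/(2πε₀r) = (5.93e-10)/(2π·8.85×10^-12·0.887) = 12 N/C.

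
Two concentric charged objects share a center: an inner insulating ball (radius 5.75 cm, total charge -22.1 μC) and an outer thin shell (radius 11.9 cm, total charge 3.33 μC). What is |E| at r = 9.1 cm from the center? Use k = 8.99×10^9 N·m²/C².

Take a concentric spherical Gaussian surface of radius r = 9.1 cm (between the bodies, 5.75 cm < r < 11.9 cm).
The shell at 11.9 cm lies outside the Gaussian surface, so Q_enc = -22.1 μC = -2.21×10^-5 C.
Gauss's law: E·4πr² = Q_enc/ε₀.
E = k|Q_enc|/r² = (8.99×10^9)(2.21e-5)/(0.091)² = 2.40e7 N/C.

2.40×10^7 N/C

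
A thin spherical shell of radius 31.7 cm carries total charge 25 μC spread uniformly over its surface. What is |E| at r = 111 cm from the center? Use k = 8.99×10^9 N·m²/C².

E ≈ 1.82×10^5 V/m

By spherical symmetry E is radial; choose a Gaussian sphere of radius r = 111 cm (r > 31.7 cm).
The entire shell is enclosed: Q_enc = 2.50e-5 C.
Since E is radial and uniform over the Gaussian sphere, Φ = E·4πr² = Q_enc/ε₀.
E = k|Q_enc|/r² = (8.99×10^9)(2.50×10^-5)/(1.11)² = 1.82×10^5 N/C.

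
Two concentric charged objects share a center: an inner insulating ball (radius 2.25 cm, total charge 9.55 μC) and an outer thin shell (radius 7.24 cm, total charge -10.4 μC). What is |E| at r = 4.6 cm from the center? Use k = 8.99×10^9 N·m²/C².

Use a concentric Gaussian sphere at r = 4.6 cm (between the bodies, 2.25 cm < r < 7.24 cm).
Only the inner charge is enclosed; the outer shell contributes nothing inside itself. Q_enc = 9.55 μC = 9.55×10^-6 C.
Applying ∮E·dA = Q_enc/ε₀ with Φ = E(4πr²):
E = k|Q_enc|/r² = (8.99×10^9)(9.55×10^-6)/(0.046)² = 4.06e7 N/C.

4.06×10^7 N/C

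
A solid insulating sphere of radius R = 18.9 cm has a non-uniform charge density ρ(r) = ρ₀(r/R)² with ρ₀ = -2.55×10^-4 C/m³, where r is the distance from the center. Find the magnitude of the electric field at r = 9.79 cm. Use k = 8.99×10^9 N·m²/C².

Symmetry ⇒ E = E(r) r̂. Gaussian sphere of radius r = 9.79 cm (r < R).
Integrate the density: Q_enc = 4π ∫₀^r ρ₀(r'/R)^2 r'² dr' = 4πρ₀ r^5/(5·R²) = -1.614×10^-7 C.
Applying ∮E·dA = Q_enc/ε₀ with Φ = E(4πr²):
E = k|Q_enc|/r² = (8.99×10^9)(1.614×10^-7)/(0.0979)² = 1.51×10^5 N/C.

|E| ≈ 1.51×10^5 V/m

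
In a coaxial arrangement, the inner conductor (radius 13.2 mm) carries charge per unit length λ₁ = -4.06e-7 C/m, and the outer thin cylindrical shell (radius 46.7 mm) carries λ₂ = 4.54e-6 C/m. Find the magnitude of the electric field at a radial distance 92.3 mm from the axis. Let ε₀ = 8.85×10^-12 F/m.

E ≈ 8.05×10^5 V/m

Choose a coaxial cylinder of radius r = 92.3 mm (arbitrary length L) as the Gaussian surface (r > 46.7 mm, enclosing both).
λ_enc = λ₁ + λ₂ = (-4.06e-7) + (4.54×10^-6) = 4.134×10^-6 C/m.
Applying ∮E·dA = Q_enc/ε₀ with the end caps contributing no flux:
E = |λ_enc|/(2πε₀r) = (4.134e-6)/(2π·8.85×10^-12·0.0923) = 8.05×10^5 N/C.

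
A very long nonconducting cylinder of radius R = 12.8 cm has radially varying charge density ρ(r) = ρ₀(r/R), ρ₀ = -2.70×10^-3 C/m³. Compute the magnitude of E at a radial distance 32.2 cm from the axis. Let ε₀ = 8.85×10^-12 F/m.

Choose a coaxial cylinder of radius r = 32.2 cm (arbitrary length L) as the Gaussian surface (r > R, full charge per length enclosed).
λ_enc = 2π ∫₀^R ρ₀(r'/R)^1 r' dr' = 2πρ₀R²/3 = -9.265×10^-5 C/m.
Gauss's law: E·2πrL = λ_enc L/ε₀.
E = |λ_enc|/(2πε₀r) = (9.265×10^-5)/(2π·8.85×10^-12·0.322) = 5.17×10^6 N/C.

E ≈ 5.17×10^6 N/C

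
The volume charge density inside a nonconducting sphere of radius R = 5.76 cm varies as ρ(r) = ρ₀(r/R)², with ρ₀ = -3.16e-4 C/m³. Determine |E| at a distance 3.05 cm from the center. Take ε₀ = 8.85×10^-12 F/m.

6.11e4 V/m

Take a concentric spherical Gaussian surface of radius r = 3.05 cm (r < R).
Q_enc = ∫₀^r ρ(r')·4πr'² dr' = (4πρ₀/R²) ∫₀^r r'^4 dr' = 4πρ₀ r^5/(5·R²) = -6.318e-9 C.
Gauss's law: E·4πr² = Q_enc/ε₀.
E = |Q_enc|/(4πε₀r²) = (6.318×10^-9)/(4π·8.85×10^-12·(0.0305)²) = 6.11e4 N/C.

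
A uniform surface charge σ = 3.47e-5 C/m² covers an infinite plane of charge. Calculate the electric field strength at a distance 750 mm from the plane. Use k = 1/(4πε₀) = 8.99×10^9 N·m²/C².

The symmetry is planar: E is normal to the sheet and the same magnitude on both sides. Take a pillbox straddling the sheet with end-cap area A.
Only the two end caps contribute flux: Φ = 2EA. With Q_enc = σA, Gauss's law gives E = |σ|/(2ε₀).
E = 2πk|σ| = 2π(8.99×10^9)(3.47e-5) = 1.96×10^6 N/C.

|E| = 1.96×10^6 N/C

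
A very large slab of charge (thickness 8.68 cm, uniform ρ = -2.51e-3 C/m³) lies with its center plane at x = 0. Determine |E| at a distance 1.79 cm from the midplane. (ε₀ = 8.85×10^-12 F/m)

By symmetry E is perpendicular to the slab. A Gaussian pillbox from −1.79 cm to +1.79 cm (face area A) lies entirely within the slab.
Q_enc = ρ·(2x)·A and flux = 2EA, so 2EA = 2ρxA/ε₀ ⇒ E = |ρ|x/ε₀.
E = (2.51×10^-3)(0.0179)/(8.85×10^-12) = 5.08×10^6 N/C.

E = 5.08e6 N/C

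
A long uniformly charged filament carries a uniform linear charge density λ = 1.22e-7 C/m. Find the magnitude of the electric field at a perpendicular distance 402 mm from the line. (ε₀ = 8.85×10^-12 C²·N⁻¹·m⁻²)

Choose a coaxial cylinder of radius r = 402 mm (arbitrary length L) as the Gaussian surface.
Q_enc = λL, so λ_enc = 1.22×10^-7 C/m.
Applying ∮E·dA = Q_enc/ε₀ with the end caps contributing no flux:
E = |λ_enc|/(2πε₀r) = (1.22×10^-7)/(2π·8.85×10^-12·0.402) = 5.46×10^3 N/C.

E ≈ 5.46×10^3 N/C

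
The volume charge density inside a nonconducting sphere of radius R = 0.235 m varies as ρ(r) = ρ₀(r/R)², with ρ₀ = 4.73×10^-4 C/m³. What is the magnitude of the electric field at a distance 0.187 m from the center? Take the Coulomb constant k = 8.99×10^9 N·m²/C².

1.27e6 N/C

By spherical symmetry E is radial; choose a Gaussian sphere of radius r = 0.187 m (r < R).
Integrate the density: Q_enc = 4π ∫₀^r ρ₀(r'/R)^2 r'² dr' = 4πρ₀ r^5/(5·R²) = 4.922e-6 C.
Gauss's law: E·4πr² = Q_enc/ε₀.
E = k|Q_enc|/r² = (8.99×10^9)(4.922×10^-6)/(0.187)² = 1.27e6 N/C.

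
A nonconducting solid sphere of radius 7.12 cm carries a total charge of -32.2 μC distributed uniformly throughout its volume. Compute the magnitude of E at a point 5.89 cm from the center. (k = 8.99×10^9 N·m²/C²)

E = 4.72×10^7 N/C

Symmetry ⇒ E = E(r) r̂. Gaussian sphere of radius r = 5.89 cm (r < R).
For a uniform sphere the enclosed fraction is (r/R)³, so Q_enc = (-32.2 μC)(0.0589/0.0712)³ = -1.823e-5 C.
Since E is radial and uniform over the Gaussian sphere, Φ = E·4πr² = Q_enc/ε₀.
E = k|Q_enc|/r² = (8.99×10^9)(1.823e-5)/(0.0589)² = 4.72e7 N/C.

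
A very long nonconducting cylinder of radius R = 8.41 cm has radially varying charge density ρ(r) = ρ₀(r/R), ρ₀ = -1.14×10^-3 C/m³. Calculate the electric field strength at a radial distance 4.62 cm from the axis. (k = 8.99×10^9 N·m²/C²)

E ≈ 1.09e6 N/C

Coaxial Gaussian cylinder, radius r = 4.62 cm, length L (r < R).
Integrating ρ over the cross-section to radius r: λ_enc = (2πρ₀/R) ∫₀^r r'^2 dr' = 2πρ₀ r^3/(3·R) = -2.80×10^-6 C/m.
Gauss's law: E·2πrL = λ_enc L/ε₀.
E = 2k|λ_enc|/r = 2(8.99×10^9)(2.80e-6)/(0.0462) = 1.09×10^6 N/C.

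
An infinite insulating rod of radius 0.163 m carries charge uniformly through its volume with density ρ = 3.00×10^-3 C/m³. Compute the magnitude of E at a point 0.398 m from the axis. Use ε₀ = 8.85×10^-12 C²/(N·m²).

Coaxial Gaussian cylinder, radius r = 0.398 m, length L (r > 0.163 m, full cross-section enclosed).
λ_enc = ρ·πR² = (3.00e-3)π(0.163)² = 2.504×10^-4 C/m.
By Gauss's law (flux through the curved wall only), E·2πrL = λ_enc L/ε₀.
E = |λ_enc|/(2πε₀r) = (2.504e-4)/(2π·8.85×10^-12·0.398) = 1.13×10^7 N/C.

1.13×10^7 V/m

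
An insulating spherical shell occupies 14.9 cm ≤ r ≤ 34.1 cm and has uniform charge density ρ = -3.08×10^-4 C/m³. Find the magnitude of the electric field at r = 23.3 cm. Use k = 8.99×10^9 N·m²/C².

By spherical symmetry E is radial; choose a Gaussian sphere of radius r = 23.3 cm (within the shell material, 14.9 cm < r < 34.1 cm).
Only the shell between 14.9 cm and r is enclosed: Q_enc = ρ·(4π/3)(r³ − a³) = (-3.08e-4)·(4π/3)·((0.233)³ − (0.149)³) = -1.205×10^-5 C.
Gauss's law: E·4πr² = Q_enc/ε₀.
E = k|Q_enc|/r² = (8.99×10^9)(1.205e-5)/(0.233)² = 2.00×10^6 N/C.

E = 2.00×10^6 N/C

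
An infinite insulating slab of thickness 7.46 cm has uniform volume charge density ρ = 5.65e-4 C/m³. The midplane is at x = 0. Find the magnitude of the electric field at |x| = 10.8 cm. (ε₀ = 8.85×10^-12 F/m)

The point |x| = 10.8 cm lies outside the slab (half-thickness 0.0373 m). A symmetric pillbox spanning the full slab encloses Q_enc = ρ·d·A.
Flux = 2EA ⇒ E = |ρ|d/(2ε₀), independent of distance outside.
E = (5.65×10^-4)(0.0746)/(2·8.85×10^-12) = 2.38×10^6 N/C.

E = 2.38×10^6 N/C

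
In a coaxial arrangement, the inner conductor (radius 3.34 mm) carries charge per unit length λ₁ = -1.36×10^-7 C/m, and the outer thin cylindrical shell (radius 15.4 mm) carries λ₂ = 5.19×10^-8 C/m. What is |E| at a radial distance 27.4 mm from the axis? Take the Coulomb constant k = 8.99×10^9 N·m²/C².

E ≈ 5.52×10^4 V/m

Take a coaxial cylindrical Gaussian surface of radius r = 27.4 mm and length L (r > 15.4 mm, enclosing both).
λ_enc = λ₁ + λ₂ = (-1.36×10^-7) + (5.19e-8) = -8.41×10^-8 C/m.
Gauss's law: E·2πrL = λ_enc L/ε₀.
E = 2k|λ_enc|/r = 2(8.99×10^9)(8.41e-8)/(0.0274) = 5.52×10^4 N/C.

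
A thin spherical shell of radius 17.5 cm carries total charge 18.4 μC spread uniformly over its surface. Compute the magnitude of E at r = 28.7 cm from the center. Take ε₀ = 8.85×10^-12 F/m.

2.01×10^6 N/C

By spherical symmetry E is radial; choose a Gaussian sphere of radius r = 28.7 cm (r > 17.5 cm).
The entire shell is enclosed: Q_enc = 1.84e-5 C.
Gauss's law: E·4πr² = Q_enc/ε₀.
E = |Q_enc|/(4πε₀r²) = (1.84×10^-5)/(4π·8.85×10^-12·(0.287)²) = 2.01×10^6 N/C.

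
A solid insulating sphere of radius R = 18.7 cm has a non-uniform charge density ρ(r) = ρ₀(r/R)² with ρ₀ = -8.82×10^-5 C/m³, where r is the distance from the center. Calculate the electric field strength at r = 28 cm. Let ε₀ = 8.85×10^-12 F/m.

Symmetry ⇒ E = E(r) r̂. Gaussian sphere of radius r = 28 cm (r > R, all charge enclosed).
Q_enc = 4π ∫₀^R ρ₀(r'/R)^2 r'² dr' = 4πρ₀R³/5 = -1.45e-6 C.
Since E is radial and uniform over the Gaussian sphere, Φ = E·4πr² = Q_enc/ε₀.
E = |Q_enc|/(4πε₀r²) = (1.45e-6)/(4π·8.85×10^-12·(0.28)²) = 1.66e5 N/C.

|E| = 1.66×10^5 N/C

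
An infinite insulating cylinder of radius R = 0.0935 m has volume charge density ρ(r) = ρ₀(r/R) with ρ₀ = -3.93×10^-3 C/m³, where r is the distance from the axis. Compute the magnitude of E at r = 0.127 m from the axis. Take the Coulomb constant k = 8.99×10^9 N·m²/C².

E = 1.02e7 N/C

By cylindrical symmetry E is radial; use a coaxial Gaussian cylinder of radius 0.127 m and length L (r > R, full charge per length enclosed).
λ_enc = 2π ∫₀^R ρ₀(r'/R)^1 r' dr' = 2πρ₀R²/3 = -7.196×10^-5 C/m.
Applying ∮E·dA = Q_enc/ε₀ with the end caps contributing no flux:
E = 2k|λ_enc|/r = 2(8.99×10^9)(7.196e-5)/(0.127) = 1.02×10^7 N/C.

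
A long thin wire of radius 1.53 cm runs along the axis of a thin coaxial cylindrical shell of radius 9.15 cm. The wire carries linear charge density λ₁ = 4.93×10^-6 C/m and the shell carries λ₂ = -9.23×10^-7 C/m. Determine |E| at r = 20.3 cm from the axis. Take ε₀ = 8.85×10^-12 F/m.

By cylindrical symmetry E is radial; use a coaxial Gaussian cylinder of radius 20.3 cm and length L (r > 9.15 cm, enclosing both).
λ_enc = λ₁ + λ₂ = (4.93×10^-6) + (-9.23e-7) = 4.007e-6 C/m.
By Gauss's law (flux through the curved wall only), E·2πrL = λ_enc L/ε₀.
E = |λ_enc|/(2πε₀r) = (4.007×10^-6)/(2π·8.85×10^-12·0.203) = 3.55e5 N/C.

E ≈ 3.55e5 N/C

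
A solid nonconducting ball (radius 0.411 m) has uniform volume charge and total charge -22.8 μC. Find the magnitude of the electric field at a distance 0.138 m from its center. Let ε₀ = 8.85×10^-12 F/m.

Take a concentric spherical Gaussian surface of radius r = 0.138 m (r < R).
Only the charge within r is enclosed: Q_enc = Q·(r/R)³ = (-22.8 μC)·(0.138 m/0.411 m)³ = -8.631e-7 C.
Gauss's law: E·4πr² = Q_enc/ε₀.
E = |Q_enc|/(4πε₀r²) = (8.631×10^-7)/(4π·8.85×10^-12·(0.138)²) = 4.08×10^5 N/C.

|E| = 4.08e5 V/m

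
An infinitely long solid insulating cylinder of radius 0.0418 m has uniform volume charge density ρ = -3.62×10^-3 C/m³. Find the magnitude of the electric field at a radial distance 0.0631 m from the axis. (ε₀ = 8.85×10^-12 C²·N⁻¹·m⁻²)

By cylindrical symmetry E is radial; use a coaxial Gaussian cylinder of radius 0.0631 m and length L (r > 0.0418 m, full cross-section enclosed).
λ_enc = ρ·πR² = (-3.62×10^-3)π(0.0418)² = -1.987e-5 C/m.
Applying ∮E·dA = Q_enc/ε₀ with the end caps contributing no flux:
E = |λ_enc|/(2πε₀r) = (1.987×10^-5)/(2π·8.85×10^-12·0.0631) = 5.66e6 N/C.

E ≈ 5.66e6 N/C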